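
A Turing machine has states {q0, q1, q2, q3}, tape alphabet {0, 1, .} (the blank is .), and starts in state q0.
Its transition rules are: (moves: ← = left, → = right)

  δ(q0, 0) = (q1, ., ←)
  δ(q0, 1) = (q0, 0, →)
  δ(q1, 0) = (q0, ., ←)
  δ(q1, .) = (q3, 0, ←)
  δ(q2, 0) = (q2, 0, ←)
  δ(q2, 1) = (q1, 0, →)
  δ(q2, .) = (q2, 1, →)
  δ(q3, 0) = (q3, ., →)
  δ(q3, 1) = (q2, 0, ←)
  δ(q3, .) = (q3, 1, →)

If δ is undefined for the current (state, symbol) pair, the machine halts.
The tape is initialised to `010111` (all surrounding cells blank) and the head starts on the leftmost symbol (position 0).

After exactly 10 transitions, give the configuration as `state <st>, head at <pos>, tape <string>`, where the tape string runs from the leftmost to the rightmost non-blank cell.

state q3, head at -2, tape 10..0111

q0 | ..[0]10111   read 0 → write ., move ←, go to q1
q1 | .[.].10111   read . → write 0, move ←, go to q3
q3 | [.]0.10111   read . → write 1, move →, go to q3
q3 | 1[0].10111   read 0 → write ., move →, go to q3
q3 | 1.[.]10111   read . → write 1, move →, go to q3
q3 | 1.1[1]0111   read 1 → write 0, move ←, go to q2
q2 | 1.[1]00111   read 1 → write 0, move →, go to q1
q1 | 1.0[0]0111   read 0 → write ., move ←, go to q0
q0 | 1.[0].0111   read 0 → write ., move ←, go to q1
q1 | 1[.]..0111   read . → write 0, move ←, go to q3
q3 | [1]0..0111
After 10 steps: state q3, head at -2, tape 10..0111.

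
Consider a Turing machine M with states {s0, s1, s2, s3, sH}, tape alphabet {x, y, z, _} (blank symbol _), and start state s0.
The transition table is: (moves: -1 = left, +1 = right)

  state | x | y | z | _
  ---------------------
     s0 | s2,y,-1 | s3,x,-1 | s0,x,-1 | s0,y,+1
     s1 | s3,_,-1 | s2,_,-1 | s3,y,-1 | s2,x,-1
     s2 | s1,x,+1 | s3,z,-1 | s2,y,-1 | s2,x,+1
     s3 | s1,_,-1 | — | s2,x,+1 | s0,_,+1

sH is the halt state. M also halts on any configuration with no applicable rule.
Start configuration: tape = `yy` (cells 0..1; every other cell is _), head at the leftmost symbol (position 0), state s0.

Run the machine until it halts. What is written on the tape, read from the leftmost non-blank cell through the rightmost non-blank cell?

yyxxy

s0 | ____[y]y   read y → write x, move -1, go to s3
s3 | ___[_]xy   read _ → write _, move +1, go to s0
s0 | ____[x]y   read x → write y, move -1, go to s2
s2 | ___[_]yy   read _ → write x, move +1, go to s2
s2 | ___x[y]y   read y → write z, move -1, go to s3
s3 | ___[x]zy   read x → write _, move -1, go to s1
s1 | __[_]_zy   read _ → write x, move -1, go to s2
s2 | _[_]x_zy   read _ → write x, move +1, go to s2
s2 | _x[x]_zy   read x → write x, move +1, go to s1
s1 | _xx[_]zy   read _ → write x, move -1, go to s2
s2 | _x[x]xzy   read x → write x, move +1, go to s1
s1 | _xx[x]zy   read x → write _, move -1, go to s3
s3 | _x[x]_zy   read x → write _, move -1, go to s1
s1 | _[x]__zy   read x → write _, move -1, go to s3
s3 | [_]___zy   read _ → write _, move +1, go to s0
s0 | _[_]__zy   read _ → write y, move +1, go to s0
s0 | _y[_]_zy   read _ → write y, move +1, go to s0
s0 | _yy[_]zy   read _ → write y, move +1, go to s0
s0 | _yyy[z]y   read z → write x, move -1, go to s0
s0 | _yy[y]xy   read y → write x, move -1, go to s3
s3 | _y[y]xxy
The non-blank tape span at halt is yyxxy.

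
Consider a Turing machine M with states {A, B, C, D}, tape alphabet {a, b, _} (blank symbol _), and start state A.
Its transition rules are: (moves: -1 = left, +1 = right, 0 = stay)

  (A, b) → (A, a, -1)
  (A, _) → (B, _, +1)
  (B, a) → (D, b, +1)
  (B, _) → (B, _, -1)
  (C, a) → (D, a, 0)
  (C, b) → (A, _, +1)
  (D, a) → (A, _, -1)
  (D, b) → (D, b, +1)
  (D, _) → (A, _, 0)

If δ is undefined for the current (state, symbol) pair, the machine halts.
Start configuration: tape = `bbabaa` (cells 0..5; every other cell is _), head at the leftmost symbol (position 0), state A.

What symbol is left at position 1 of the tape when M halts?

A | _[b]babaa   read b → write a, move -1, go to A
A | [_]ababaa   read _ → write _, move +1, go to B
B | _[a]babaa   read a → write b, move +1, go to D
D | _b[b]abaa   read b → write b, move +1, go to D
D | _bb[a]baa   read a → write _, move -1, go to A
A | _b[b]_baa   read b → write a, move -1, go to A
A | _[b]a_baa   read b → write a, move -1, go to A
A | [_]aa_baa   read _ → write _, move +1, go to B
B | _[a]a_baa   read a → write b, move +1, go to D
D | _b[a]_baa   read a → write _, move -1, go to A
A | _[b]__baa   read b → write a, move -1, go to A
A | [_]a__baa   read _ → write _, move +1, go to B
B | _[a]__baa   read a → write b, move +1, go to D
D | _b[_]_baa   read _ → write _, move 0, go to A
A | _b[_]_baa   read _ → write _, move +1, go to B
B | _b_[_]baa   read _ → write _, move -1, go to B
B | _b[_]_baa   read _ → write _, move -1, go to B
B | _[b]__baa
Cell 1 holds _ when M halts.

_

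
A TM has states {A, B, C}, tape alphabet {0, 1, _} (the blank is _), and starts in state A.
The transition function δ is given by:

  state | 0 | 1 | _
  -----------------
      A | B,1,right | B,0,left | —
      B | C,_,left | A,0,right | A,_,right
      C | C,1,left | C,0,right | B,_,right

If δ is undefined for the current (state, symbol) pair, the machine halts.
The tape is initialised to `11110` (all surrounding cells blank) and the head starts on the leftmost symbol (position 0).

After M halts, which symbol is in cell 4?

state=A head=0 tape=_[1]1110__   (A,1)→(B,0,left)
state=B head=-1 tape=[_]01110__   (B,_)→(A,_,right)
state=A head=0 tape=_[0]1110__   (A,0)→(B,1,right)
state=B head=1 tape=_1[1]110__   (B,1)→(A,0,right)
state=A head=2 tape=_10[1]10__   (A,1)→(B,0,left)
state=B head=1 tape=_1[0]010__   (B,0)→(C,_,left)
state=C head=0 tape=_[1]_010__   (C,1)→(C,0,right)
state=C head=1 tape=_0[_]010__   (C,_)→(B,_,right)
state=B head=2 tape=_0_[0]10__   (B,0)→(C,_,left)
state=C head=1 tape=_0[_]_10__   (C,_)→(B,_,right)
state=B head=2 tape=_0_[_]10__   (B,_)→(A,_,right)
state=A head=3 tape=_0__[1]0__   (A,1)→(B,0,left)
state=B head=2 tape=_0_[_]00__   (B,_)→(A,_,right)
state=A head=3 tape=_0__[0]0__   (A,0)→(B,1,right)
state=B head=4 tape=_0__1[0]__   (B,0)→(C,_,left)
state=C head=3 tape=_0__[1]___   (C,1)→(C,0,right)
state=C head=4 tape=_0__0[_]__   (C,_)→(B,_,right)
state=B head=5 tape=_0__0_[_]_   (B,_)→(A,_,right)
state=A head=6 tape=_0__0__[_]
Cell 4 holds _ when M halts.

_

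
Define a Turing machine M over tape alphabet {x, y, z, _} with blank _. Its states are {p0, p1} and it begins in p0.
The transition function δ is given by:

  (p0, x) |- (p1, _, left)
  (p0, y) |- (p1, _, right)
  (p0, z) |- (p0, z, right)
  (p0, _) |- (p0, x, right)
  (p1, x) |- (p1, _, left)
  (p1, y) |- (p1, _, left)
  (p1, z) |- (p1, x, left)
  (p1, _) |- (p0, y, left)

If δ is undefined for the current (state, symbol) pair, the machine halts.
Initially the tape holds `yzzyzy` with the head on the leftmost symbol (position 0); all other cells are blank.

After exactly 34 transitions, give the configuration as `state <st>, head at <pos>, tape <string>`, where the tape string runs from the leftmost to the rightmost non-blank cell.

state p0, head at -6, tape xy___y___zyzy

state=p0 head=0 tape=_______[y]zzyzy   (p0,y)→(p1,_,right)
state=p1 head=1 tape=________[z]zyzy   (p1,z)→(p1,x,left)
state=p1 head=0 tape=_______[_]xzyzy   (p1,_)→(p0,y,left)
state=p0 head=-1 tape=______[_]yxzyzy   (p0,_)→(p0,x,right)
state=p0 head=0 tape=______x[y]xzyzy   (p0,y)→(p1,_,right)
state=p1 head=1 tape=______x_[x]zyzy   (p1,x)→(p1,_,left)
state=p1 head=0 tape=______x[_]_zyzy   (p1,_)→(p0,y,left)
state=p0 head=-1 tape=______[x]y_zyzy   (p0,x)→(p1,_,left)
state=p1 head=-2 tape=_____[_]_y_zyzy   (p1,_)→(p0,y,left)
state=p0 head=-3 tape=____[_]y_y_zyzy   (p0,_)→(p0,x,right)
state=p0 head=-2 tape=____x[y]_y_zyzy   (p0,y)→(p1,_,right)
state=p1 head=-1 tape=____x_[_]y_zyzy   (p1,_)→(p0,y,left)
state=p0 head=-2 tape=____x[_]yy_zyzy   (p0,_)→(p0,x,right)
state=p0 head=-1 tape=____xx[y]y_zyzy   (p0,y)→(p1,_,right)
state=p1 head=0 tape=____xx_[y]_zyzy   (p1,y)→(p1,_,left)
state=p1 head=-1 tape=____xx[_]__zyzy   (p1,_)→(p0,y,left)
state=p0 head=-2 tape=____x[x]y__zyzy   (p0,x)→(p1,_,left)
state=p1 head=-3 tape=____[x]_y__zyzy   (p1,x)→(p1,_,left)
state=p1 head=-4 tape=___[_]__y__zyzy   (p1,_)→(p0,y,left)
state=p0 head=-5 tape=__[_]y__y__zyzy   (p0,_)→(p0,x,right)
state=p0 head=-4 tape=__x[y]__y__zyzy   (p0,y)→(p1,_,right)
state=p1 head=-3 tape=__x_[_]_y__zyzy   (p1,_)→(p0,y,left)
state=p0 head=-4 tape=__x[_]y_y__zyzy   (p0,_)→(p0,x,right)
state=p0 head=-3 tape=__xx[y]_y__zyzy   (p0,y)→(p1,_,right)
state=p1 head=-2 tape=__xx_[_]y__zyzy   (p1,_)→(p0,y,left)
state=p0 head=-3 tape=__xx[_]yy__zyzy   (p0,_)→(p0,x,right)
state=p0 head=-2 tape=__xxx[y]y__zyzy   (p0,y)→(p1,_,right)
state=p1 head=-1 tape=__xxx_[y]__zyzy   (p1,y)→(p1,_,left)
state=p1 head=-2 tape=__xxx[_]___zyzy   (p1,_)→(p0,y,left)
state=p0 head=-3 tape=__xx[x]y___zyzy   (p0,x)→(p1,_,left)
state=p1 head=-4 tape=__x[x]_y___zyzy   (p1,x)→(p1,_,left)
state=p1 head=-5 tape=__[x]__y___zyzy   (p1,x)→(p1,_,left)
state=p1 head=-6 tape=_[_]___y___zyzy   (p1,_)→(p0,y,left)
state=p0 head=-7 tape=[_]y___y___zyzy   (p0,_)→(p0,x,right)
state=p0 head=-6 tape=x[y]___y___zyzy
After 34 steps: state p0, head at -6, tape xy___y___zyzy.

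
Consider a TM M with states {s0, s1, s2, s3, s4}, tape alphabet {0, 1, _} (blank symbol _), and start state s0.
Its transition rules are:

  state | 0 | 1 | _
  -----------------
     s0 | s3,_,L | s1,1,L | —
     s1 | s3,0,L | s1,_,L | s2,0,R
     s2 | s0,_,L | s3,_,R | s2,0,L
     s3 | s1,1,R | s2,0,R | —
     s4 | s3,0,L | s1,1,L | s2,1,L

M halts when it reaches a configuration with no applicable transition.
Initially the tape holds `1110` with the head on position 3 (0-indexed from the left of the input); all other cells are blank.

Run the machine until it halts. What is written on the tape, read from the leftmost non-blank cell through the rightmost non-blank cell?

state=s0 head=3 tape=__111[0]   (s0,0)→(s3,_,L)
state=s3 head=2 tape=__11[1]_   (s3,1)→(s2,0,R)
state=s2 head=3 tape=__110[_]   (s2,_)→(s2,0,L)
state=s2 head=2 tape=__11[0]0   (s2,0)→(s0,_,L)
state=s0 head=1 tape=__1[1]_0   (s0,1)→(s1,1,L)
state=s1 head=0 tape=__[1]1_0   (s1,1)→(s1,_,L)
state=s1 head=-1 tape=_[_]_1_0   (s1,_)→(s2,0,R)
state=s2 head=0 tape=_0[_]1_0   (s2,_)→(s2,0,L)
state=s2 head=-1 tape=_[0]01_0   (s2,0)→(s0,_,L)
state=s0 head=-2 tape=[_]_01_0
The non-blank tape span at halt is 01_0.

01_0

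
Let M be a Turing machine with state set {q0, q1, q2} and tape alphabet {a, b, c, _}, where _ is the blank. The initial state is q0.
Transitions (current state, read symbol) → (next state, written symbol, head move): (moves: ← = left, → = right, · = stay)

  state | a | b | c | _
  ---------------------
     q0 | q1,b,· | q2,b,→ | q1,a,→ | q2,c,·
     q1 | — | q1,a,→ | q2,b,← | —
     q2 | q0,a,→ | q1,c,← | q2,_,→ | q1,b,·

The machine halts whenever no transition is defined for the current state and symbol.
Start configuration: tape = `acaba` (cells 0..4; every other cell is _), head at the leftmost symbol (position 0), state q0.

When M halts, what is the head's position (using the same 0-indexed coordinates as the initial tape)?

q0 | [a]caba___   read a → write b, move ·, go to q1
q1 | [b]caba___   read b → write a, move →, go to q1
q1 | a[c]aba___   read c → write b, move ←, go to q2
q2 | [a]baba___   read a → write a, move →, go to q0
q0 | a[b]aba___   read b → write b, move →, go to q2
q2 | ab[a]ba___   read a → write a, move →, go to q0
q0 | aba[b]a___   read b → write b, move →, go to q2
q2 | abab[a]___   read a → write a, move →, go to q0
q0 | ababa[_]__   read _ → write c, move ·, go to q2
q2 | ababa[c]__   read c → write _, move →, go to q2
q2 | ababa_[_]_   read _ → write b, move ·, go to q1
q1 | ababa_[b]_   read b → write a, move →, go to q1
q1 | ababa_a[_]
At halt the head is at cell 7.

7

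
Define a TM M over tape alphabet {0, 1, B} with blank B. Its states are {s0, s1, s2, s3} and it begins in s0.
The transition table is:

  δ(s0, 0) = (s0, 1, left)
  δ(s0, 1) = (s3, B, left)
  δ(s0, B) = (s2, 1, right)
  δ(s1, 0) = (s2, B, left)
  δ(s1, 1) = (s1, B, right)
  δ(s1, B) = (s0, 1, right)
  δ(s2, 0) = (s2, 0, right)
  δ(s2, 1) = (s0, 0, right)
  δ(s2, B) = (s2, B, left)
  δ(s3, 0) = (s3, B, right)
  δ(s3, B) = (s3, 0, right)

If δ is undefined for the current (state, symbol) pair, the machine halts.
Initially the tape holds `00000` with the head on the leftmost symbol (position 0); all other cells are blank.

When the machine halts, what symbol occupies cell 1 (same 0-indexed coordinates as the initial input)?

state=s0 head=0 tape=BB[0]0000   (s0,0)→(s0,1,left)
state=s0 head=-1 tape=B[B]10000   (s0,B)→(s2,1,right)
state=s2 head=0 tape=B1[1]0000   (s2,1)→(s0,0,right)
state=s0 head=1 tape=B10[0]000   (s0,0)→(s0,1,left)
state=s0 head=0 tape=B1[0]1000   (s0,0)→(s0,1,left)
state=s0 head=-1 tape=B[1]11000   (s0,1)→(s3,B,left)
state=s3 head=-2 tape=[B]B11000   (s3,B)→(s3,0,right)
state=s3 head=-1 tape=0[B]11000   (s3,B)→(s3,0,right)
state=s3 head=0 tape=00[1]1000
Cell 1 holds 1 when M halts.

1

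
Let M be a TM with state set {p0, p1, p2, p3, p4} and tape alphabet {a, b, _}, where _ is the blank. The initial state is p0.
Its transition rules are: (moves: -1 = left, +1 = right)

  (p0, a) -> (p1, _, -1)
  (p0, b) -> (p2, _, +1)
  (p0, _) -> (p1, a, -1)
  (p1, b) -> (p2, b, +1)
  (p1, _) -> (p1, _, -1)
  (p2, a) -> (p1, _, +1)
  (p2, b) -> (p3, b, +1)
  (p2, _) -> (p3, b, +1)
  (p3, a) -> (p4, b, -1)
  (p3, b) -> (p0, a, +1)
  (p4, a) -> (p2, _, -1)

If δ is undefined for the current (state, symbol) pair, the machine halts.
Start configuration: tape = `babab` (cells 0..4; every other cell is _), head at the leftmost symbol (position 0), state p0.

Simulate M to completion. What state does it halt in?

p3

state=p0 head=0 tape=[b]abab__   (p0,b)→(p2,_,+1)
state=p2 head=1 tape=_[a]bab__   (p2,a)→(p1,_,+1)
state=p1 head=2 tape=__[b]ab__   (p1,b)→(p2,b,+1)
state=p2 head=3 tape=__b[a]b__   (p2,a)→(p1,_,+1)
state=p1 head=4 tape=__b_[b]__   (p1,b)→(p2,b,+1)
state=p2 head=5 tape=__b_b[_]_   (p2,_)→(p3,b,+1)
state=p3 head=6 tape=__b_bb[_]
No transition is defined for (p3, _); M halts in state p3.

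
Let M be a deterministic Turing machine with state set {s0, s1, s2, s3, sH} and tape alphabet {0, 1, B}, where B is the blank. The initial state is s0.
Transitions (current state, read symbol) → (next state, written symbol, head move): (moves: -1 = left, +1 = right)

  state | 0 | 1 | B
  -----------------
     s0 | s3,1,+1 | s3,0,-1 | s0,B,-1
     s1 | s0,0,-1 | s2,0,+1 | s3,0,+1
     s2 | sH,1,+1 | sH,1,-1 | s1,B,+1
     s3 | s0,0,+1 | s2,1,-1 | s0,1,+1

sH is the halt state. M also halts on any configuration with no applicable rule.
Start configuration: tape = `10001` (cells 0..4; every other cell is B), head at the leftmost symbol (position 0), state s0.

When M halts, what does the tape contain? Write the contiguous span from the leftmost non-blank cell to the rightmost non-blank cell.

1101110

s0 | B[1]0001BB   read 1 → write 0, move -1, go to s3
s3 | [B]00001BB   read B → write 1, move +1, go to s0
s0 | 1[0]0001BB   read 0 → write 1, move +1, go to s3
s3 | 11[0]001BB   read 0 → write 0, move +1, go to s0
s0 | 110[0]01BB   read 0 → write 1, move +1, go to s3
s3 | 1101[0]1BB   read 0 → write 0, move +1, go to s0
s0 | 11010[1]BB   read 1 → write 0, move -1, go to s3
s3 | 1101[0]0BB   read 0 → write 0, move +1, go to s0
s0 | 11010[0]BB   read 0 → write 1, move +1, go to s3
s3 | 110101[B]B   read B → write 1, move +1, go to s0
s0 | 1101011[B]   read B → write B, move -1, go to s0
s0 | 110101[1]B   read 1 → write 0, move -1, go to s3
s3 | 11010[1]0B   read 1 → write 1, move -1, go to s2
s2 | 1101[0]10B   read 0 → write 1, move +1, go to sH
sH | 11011[1]0B
The non-blank tape span at halt is 1101110.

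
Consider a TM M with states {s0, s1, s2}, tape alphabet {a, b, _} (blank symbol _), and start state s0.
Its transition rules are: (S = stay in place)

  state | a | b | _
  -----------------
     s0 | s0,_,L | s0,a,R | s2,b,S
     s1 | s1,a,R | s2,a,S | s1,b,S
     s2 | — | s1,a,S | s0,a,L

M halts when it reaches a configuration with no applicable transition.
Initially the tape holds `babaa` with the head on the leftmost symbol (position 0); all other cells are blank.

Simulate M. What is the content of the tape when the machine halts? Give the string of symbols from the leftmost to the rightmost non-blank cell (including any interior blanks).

aa_baa

state=s0 head=0 tape=_[b]abaa   (s0,b)→(s0,a,R)
state=s0 head=1 tape=_a[a]baa   (s0,a)→(s0,_,L)
state=s0 head=0 tape=_[a]_baa   (s0,a)→(s0,_,L)
state=s0 head=-1 tape=[_]__baa   (s0,_)→(s2,b,S)
state=s2 head=-1 tape=[b]__baa   (s2,b)→(s1,a,S)
state=s1 head=-1 tape=[a]__baa   (s1,a)→(s1,a,R)
state=s1 head=0 tape=a[_]_baa   (s1,_)→(s1,b,S)
state=s1 head=0 tape=a[b]_baa   (s1,b)→(s2,a,S)
state=s2 head=0 tape=a[a]_baa
The non-blank tape span at halt is aa_baa.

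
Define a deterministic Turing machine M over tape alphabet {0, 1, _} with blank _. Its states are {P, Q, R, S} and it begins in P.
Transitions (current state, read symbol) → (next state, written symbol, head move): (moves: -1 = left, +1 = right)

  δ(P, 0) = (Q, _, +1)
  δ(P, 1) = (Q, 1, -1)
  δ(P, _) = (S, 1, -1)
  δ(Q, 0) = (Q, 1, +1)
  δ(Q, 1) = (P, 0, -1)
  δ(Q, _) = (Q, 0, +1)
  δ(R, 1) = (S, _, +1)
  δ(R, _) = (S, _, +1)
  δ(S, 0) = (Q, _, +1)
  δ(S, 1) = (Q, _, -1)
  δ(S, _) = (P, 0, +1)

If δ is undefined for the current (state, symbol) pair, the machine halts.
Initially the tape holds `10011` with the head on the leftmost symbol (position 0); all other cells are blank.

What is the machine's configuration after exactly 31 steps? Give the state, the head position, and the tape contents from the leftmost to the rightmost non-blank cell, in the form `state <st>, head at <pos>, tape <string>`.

P | ___[1]0011   read 1 → write 1, move -1, go to Q
Q | __[_]10011   read _ → write 0, move +1, go to Q
Q | __0[1]0011   read 1 → write 0, move -1, go to P
P | __[0]00011   read 0 → write _, move +1, go to Q
Q | ___[0]0011   read 0 → write 1, move +1, go to Q
Q | ___1[0]011   read 0 → write 1, move +1, go to Q
Q | ___11[0]11   read 0 → write 1, move +1, go to Q
Q | ___111[1]1   read 1 → write 0, move -1, go to P
P | ___11[1]01   read 1 → write 1, move -1, go to Q
Q | ___1[1]101   read 1 → write 0, move -1, go to P
P | ___[1]0101   read 1 → write 1, move -1, go to Q
Q | __[_]10101   read _ → write 0, move +1, go to Q
Q | __0[1]0101   read 1 → write 0, move -1, go to P
P | __[0]00101   read 0 → write _, move +1, go to Q
Q | ___[0]0101   read 0 → write 1, move +1, go to Q
Q | ___1[0]101   read 0 → write 1, move +1, go to Q
Q | ___11[1]01   read 1 → write 0, move -1, go to P
P | ___1[1]001   read 1 → write 1, move -1, go to Q
Q | ___[1]1001   read 1 → write 0, move -1, go to P
P | __[_]01001   read _ → write 1, move -1, go to S
S | _[_]101001   read _ → write 0, move +1, go to P
P | _0[1]01001   read 1 → write 1, move -1, go to Q
Q | _[0]101001   read 0 → write 1, move +1, go to Q
Q | _1[1]01001   read 1 → write 0, move -1, go to P
P | _[1]001001   read 1 → write 1, move -1, go to Q
Q | [_]1001001   read _ → write 0, move +1, go to Q
Q | 0[1]001001   read 1 → write 0, move -1, go to P
P | [0]0001001   read 0 → write _, move +1, go to Q
Q | _[0]001001   read 0 → write 1, move +1, go to Q
Q | _1[0]01001   read 0 → write 1, move +1, go to Q
Q | _11[0]1001   read 0 → write 1, move +1, go to Q
Q | _111[1]001
After 31 steps: state Q, head at 1, tape 1111001.

state Q, head at 1, tape 1111001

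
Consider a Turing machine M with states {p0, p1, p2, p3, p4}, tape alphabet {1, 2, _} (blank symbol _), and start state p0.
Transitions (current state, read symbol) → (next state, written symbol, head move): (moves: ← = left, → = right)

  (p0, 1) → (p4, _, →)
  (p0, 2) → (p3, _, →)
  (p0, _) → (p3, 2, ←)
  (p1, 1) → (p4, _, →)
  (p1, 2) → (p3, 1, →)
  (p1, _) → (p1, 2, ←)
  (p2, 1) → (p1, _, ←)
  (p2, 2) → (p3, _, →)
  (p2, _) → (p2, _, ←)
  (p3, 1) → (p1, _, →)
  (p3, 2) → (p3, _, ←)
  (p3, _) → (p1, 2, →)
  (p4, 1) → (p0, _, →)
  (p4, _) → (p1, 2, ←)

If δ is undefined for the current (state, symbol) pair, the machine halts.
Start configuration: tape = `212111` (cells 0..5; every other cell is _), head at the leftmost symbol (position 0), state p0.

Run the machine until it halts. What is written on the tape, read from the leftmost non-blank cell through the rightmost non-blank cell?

1__2_22

p0 | [2]12111___   read 2 → write _, move →, go to p3
p3 | _[1]2111___   read 1 → write _, move →, go to p1
p1 | __[2]111___   read 2 → write 1, move →, go to p3
p3 | __1[1]11___   read 1 → write _, move →, go to p1
p1 | __1_[1]1___   read 1 → write _, move →, go to p4
p4 | __1__[1]___   read 1 → write _, move →, go to p0
p0 | __1___[_]__   read _ → write 2, move ←, go to p3
p3 | __1__[_]2__   read _ → write 2, move →, go to p1
p1 | __1__2[2]__   read 2 → write 1, move →, go to p3
p3 | __1__21[_]_   read _ → write 2, move →, go to p1
p1 | __1__212[_]   read _ → write 2, move ←, go to p1
p1 | __1__21[2]2   read 2 → write 1, move →, go to p3
p3 | __1__211[2]   read 2 → write _, move ←, go to p3
p3 | __1__21[1]_   read 1 → write _, move →, go to p1
p1 | __1__21_[_]   read _ → write 2, move ←, go to p1
p1 | __1__21[_]2   read _ → write 2, move ←, go to p1
p1 | __1__2[1]22   read 1 → write _, move →, go to p4
p4 | __1__2_[2]2
The non-blank tape span at halt is 1__2_22.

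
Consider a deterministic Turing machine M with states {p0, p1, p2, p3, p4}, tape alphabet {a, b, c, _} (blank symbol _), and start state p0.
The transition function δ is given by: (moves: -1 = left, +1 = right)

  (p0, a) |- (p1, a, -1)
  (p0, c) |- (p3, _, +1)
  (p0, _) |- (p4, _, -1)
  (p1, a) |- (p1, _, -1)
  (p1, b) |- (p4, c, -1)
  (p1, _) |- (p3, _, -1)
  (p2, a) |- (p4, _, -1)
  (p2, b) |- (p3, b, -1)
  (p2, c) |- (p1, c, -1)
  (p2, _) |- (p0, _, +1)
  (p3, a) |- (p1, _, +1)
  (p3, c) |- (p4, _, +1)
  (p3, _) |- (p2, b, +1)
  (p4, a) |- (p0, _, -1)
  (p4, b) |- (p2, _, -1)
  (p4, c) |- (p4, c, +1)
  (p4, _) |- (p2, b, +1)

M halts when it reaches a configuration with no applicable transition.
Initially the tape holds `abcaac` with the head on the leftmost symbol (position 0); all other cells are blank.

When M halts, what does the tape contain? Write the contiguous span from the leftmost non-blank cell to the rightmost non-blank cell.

b_abcaac

p0 | __[a]bcaac   read a → write a, move -1, go to p1
p1 | _[_]abcaac   read _ → write _, move -1, go to p3
p3 | [_]_abcaac   read _ → write b, move +1, go to p2
p2 | b[_]abcaac   read _ → write _, move +1, go to p0
p0 | b_[a]bcaac   read a → write a, move -1, go to p1
p1 | b[_]abcaac   read _ → write _, move -1, go to p3
p3 | [b]_abcaac
The non-blank tape span at halt is b_abcaac.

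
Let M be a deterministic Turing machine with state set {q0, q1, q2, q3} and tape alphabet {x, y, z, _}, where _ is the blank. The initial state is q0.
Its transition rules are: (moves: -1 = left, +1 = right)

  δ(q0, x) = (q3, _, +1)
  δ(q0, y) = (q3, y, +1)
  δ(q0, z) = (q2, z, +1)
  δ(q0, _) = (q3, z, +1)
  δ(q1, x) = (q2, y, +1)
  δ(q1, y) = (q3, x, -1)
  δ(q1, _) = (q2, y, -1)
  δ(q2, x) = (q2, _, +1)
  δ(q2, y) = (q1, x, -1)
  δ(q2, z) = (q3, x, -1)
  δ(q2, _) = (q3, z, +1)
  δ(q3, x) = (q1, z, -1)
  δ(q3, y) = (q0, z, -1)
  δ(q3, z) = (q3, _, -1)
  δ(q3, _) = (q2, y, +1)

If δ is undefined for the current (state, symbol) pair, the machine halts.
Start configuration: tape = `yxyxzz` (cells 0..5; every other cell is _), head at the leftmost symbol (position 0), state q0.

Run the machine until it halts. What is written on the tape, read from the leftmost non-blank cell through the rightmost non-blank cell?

yzyzzxxxzz

q0 | ____[y]xyxzz   read y → write y, move +1, go to q3
q3 | ____y[x]yxzz   read x → write z, move -1, go to q1
q1 | ____[y]zyxzz   read y → write x, move -1, go to q3
q3 | ___[_]xzyxzz   read _ → write y, move +1, go to q2
q2 | ___y[x]zyxzz   read x → write _, move +1, go to q2
q2 | ___y_[z]yxzz   read z → write x, move -1, go to q3
q3 | ___y[_]xyxzz   read _ → write y, move +1, go to q2
q2 | ___yy[x]yxzz   read x → write _, move +1, go to q2
q2 | ___yy_[y]xzz   read y → write x, move -1, go to q1
q1 | ___yy[_]xxzz   read _ → write y, move -1, go to q2
q2 | ___y[y]yxxzz   read y → write x, move -1, go to q1
q1 | ___[y]xyxxzz   read y → write x, move -1, go to q3
q3 | __[_]xxyxxzz   read _ → write y, move +1, go to q2
q2 | __y[x]xyxxzz   read x → write _, move +1, go to q2
q2 | __y_[x]yxxzz   read x → write _, move +1, go to q2
q2 | __y__[y]xxzz   read y → write x, move -1, go to q1
q1 | __y_[_]xxxzz   read _ → write y, move -1, go to q2
q2 | __y[_]yxxxzz   read _ → write z, move +1, go to q3
q3 | __yz[y]xxxzz   read y → write z, move -1, go to q0
q0 | __y[z]zxxxzz   read z → write z, move +1, go to q2
q2 | __yz[z]xxxzz   read z → write x, move -1, go to q3
q3 | __y[z]xxxxzz   read z → write _, move -1, go to q3
q3 | __[y]_xxxxzz   read y → write z, move -1, go to q0
q0 | _[_]z_xxxxzz   read _ → write z, move +1, go to q3
q3 | _z[z]_xxxxzz   read z → write _, move -1, go to q3
q3 | _[z]__xxxxzz   read z → write _, move -1, go to q3
q3 | [_]___xxxxzz   read _ → write y, move +1, go to q2
q2 | y[_]__xxxxzz   read _ → write z, move +1, go to q3
q3 | yz[_]_xxxxzz   read _ → write y, move +1, go to q2
q2 | yzy[_]xxxxzz   read _ → write z, move +1, go to q3
q3 | yzyz[x]xxxzz   read x → write z, move -1, go to q1
q1 | yzy[z]zxxxzz
The non-blank tape span at halt is yzyzzxxxzz.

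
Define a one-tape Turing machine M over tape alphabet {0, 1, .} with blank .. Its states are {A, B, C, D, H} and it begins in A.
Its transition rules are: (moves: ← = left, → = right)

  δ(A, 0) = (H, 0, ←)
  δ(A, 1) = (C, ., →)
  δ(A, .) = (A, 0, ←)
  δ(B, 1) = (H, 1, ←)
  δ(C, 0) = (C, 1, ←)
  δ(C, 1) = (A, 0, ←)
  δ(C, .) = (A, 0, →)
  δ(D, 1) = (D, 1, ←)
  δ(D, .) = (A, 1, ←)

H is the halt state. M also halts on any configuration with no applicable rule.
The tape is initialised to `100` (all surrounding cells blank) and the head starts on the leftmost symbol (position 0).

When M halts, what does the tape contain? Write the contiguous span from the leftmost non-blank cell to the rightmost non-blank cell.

A | [1]00..   read 1 → write ., move →, go to C
C | .[0]0..   read 0 → write 1, move ←, go to C
C | [.]10..   read . → write 0, move →, go to A
A | 0[1]0..   read 1 → write ., move →, go to C
C | 0.[0]..   read 0 → write 1, move ←, go to C
C | 0[.]1..   read . → write 0, move →, go to A
A | 00[1]..   read 1 → write ., move →, go to C
C | 00.[.].   read . → write 0, move →, go to A
A | 00.0[.]   read . → write 0, move ←, go to A
A | 00.[0]0   read 0 → write 0, move ←, go to H
H | 00[.]00
The non-blank tape span at halt is 00.00.

00.00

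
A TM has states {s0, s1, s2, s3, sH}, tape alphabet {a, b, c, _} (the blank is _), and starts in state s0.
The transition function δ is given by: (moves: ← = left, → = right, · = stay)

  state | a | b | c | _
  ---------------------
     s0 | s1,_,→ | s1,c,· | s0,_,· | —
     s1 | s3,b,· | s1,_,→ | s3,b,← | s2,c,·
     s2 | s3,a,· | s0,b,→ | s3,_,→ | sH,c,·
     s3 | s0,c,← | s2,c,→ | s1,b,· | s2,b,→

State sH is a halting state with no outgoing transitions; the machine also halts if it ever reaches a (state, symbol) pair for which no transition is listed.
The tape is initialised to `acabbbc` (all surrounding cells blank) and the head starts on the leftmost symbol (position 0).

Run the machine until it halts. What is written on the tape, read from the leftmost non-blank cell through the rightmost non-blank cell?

bb___bb

s0 | [a]cabbbc_   read a → write _, move →, go to s1
s1 | _[c]abbbc_   read c → write b, move ←, go to s3
s3 | [_]babbbc_   read _ → write b, move →, go to s2
s2 | b[b]abbbc_   read b → write b, move →, go to s0
s0 | bb[a]bbbc_   read a → write _, move →, go to s1
s1 | bb_[b]bbc_   read b → write _, move →, go to s1
s1 | bb__[b]bc_   read b → write _, move →, go to s1
s1 | bb___[b]c_   read b → write _, move →, go to s1
s1 | bb____[c]_   read c → write b, move ←, go to s3
s3 | bb___[_]b_   read _ → write b, move →, go to s2
s2 | bb___b[b]_   read b → write b, move →, go to s0
s0 | bb___bb[_]
The non-blank tape span at halt is bb___bb.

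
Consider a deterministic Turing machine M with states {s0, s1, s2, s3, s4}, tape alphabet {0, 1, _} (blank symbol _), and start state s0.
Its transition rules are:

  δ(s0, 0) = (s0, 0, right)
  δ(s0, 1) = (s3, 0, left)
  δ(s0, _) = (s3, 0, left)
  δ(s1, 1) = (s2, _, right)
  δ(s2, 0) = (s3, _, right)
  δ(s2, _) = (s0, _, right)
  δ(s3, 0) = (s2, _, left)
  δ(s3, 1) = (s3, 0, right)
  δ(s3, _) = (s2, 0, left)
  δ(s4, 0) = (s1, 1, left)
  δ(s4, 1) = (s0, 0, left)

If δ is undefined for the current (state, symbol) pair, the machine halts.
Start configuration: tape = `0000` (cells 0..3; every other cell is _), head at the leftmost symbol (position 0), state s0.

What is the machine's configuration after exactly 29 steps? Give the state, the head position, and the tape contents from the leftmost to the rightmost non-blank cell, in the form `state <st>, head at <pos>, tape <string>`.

state=s0 head=0 tape=[0]000____   (s0,0)→(s0,0,right)
state=s0 head=1 tape=0[0]00____   (s0,0)→(s0,0,right)
state=s0 head=2 tape=00[0]0____   (s0,0)→(s0,0,right)
state=s0 head=3 tape=000[0]____   (s0,0)→(s0,0,right)
state=s0 head=4 tape=0000[_]___   (s0,_)→(s3,0,left)
state=s3 head=3 tape=000[0]0___   (s3,0)→(s2,_,left)
state=s2 head=2 tape=00[0]_0___   (s2,0)→(s3,_,right)
state=s3 head=3 tape=00_[_]0___   (s3,_)→(s2,0,left)
state=s2 head=2 tape=00[_]00___   (s2,_)→(s0,_,right)
state=s0 head=3 tape=00_[0]0___   (s0,0)→(s0,0,right)
state=s0 head=4 tape=00_0[0]___   (s0,0)→(s0,0,right)
state=s0 head=5 tape=00_00[_]__   (s0,_)→(s3,0,left)
state=s3 head=4 tape=00_0[0]0__   (s3,0)→(s2,_,left)
state=s2 head=3 tape=00_[0]_0__   (s2,0)→(s3,_,right)
state=s3 head=4 tape=00__[_]0__   (s3,_)→(s2,0,left)
state=s2 head=3 tape=00_[_]00__   (s2,_)→(s0,_,right)
state=s0 head=4 tape=00__[0]0__   (s0,0)→(s0,0,right)
state=s0 head=5 tape=00__0[0]__   (s0,0)→(s0,0,right)
state=s0 head=6 tape=00__00[_]_   (s0,_)→(s3,0,left)
state=s3 head=5 tape=00__0[0]0_   (s3,0)→(s2,_,left)
state=s2 head=4 tape=00__[0]_0_   (s2,0)→(s3,_,right)
state=s3 head=5 tape=00___[_]0_   (s3,_)→(s2,0,left)
state=s2 head=4 tape=00__[_]00_   (s2,_)→(s0,_,right)
state=s0 head=5 tape=00___[0]0_   (s0,0)→(s0,0,right)
state=s0 head=6 tape=00___0[0]_   (s0,0)→(s0,0,right)
state=s0 head=7 tape=00___00[_]   (s0,_)→(s3,0,left)
state=s3 head=6 tape=00___0[0]0   (s3,0)→(s2,_,left)
state=s2 head=5 tape=00___[0]_0   (s2,0)→(s3,_,right)
state=s3 head=6 tape=00____[_]0   (s3,_)→(s2,0,left)
state=s2 head=5 tape=00___[_]00
After 29 steps: state s2, head at 5, tape 00____00.

state s2, head at 5, tape 00____00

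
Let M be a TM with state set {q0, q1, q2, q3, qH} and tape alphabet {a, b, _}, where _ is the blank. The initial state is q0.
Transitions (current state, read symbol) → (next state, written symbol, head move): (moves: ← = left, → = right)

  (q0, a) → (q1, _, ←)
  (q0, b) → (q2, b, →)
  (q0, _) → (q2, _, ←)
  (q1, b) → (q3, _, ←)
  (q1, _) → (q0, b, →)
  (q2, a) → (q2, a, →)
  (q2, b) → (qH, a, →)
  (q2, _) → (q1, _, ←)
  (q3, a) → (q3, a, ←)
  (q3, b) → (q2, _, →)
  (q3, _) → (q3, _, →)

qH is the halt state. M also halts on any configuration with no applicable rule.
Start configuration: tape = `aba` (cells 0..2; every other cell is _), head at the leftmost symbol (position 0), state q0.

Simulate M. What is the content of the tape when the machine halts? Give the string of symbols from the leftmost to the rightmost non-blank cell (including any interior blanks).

a_ba

state=q0 head=0 tape=_[a]ba   (q0,a)→(q1,_,←)
state=q1 head=-1 tape=[_]_ba   (q1,_)→(q0,b,→)
state=q0 head=0 tape=b[_]ba   (q0,_)→(q2,_,←)
state=q2 head=-1 tape=[b]_ba   (q2,b)→(qH,a,→)
state=qH head=0 tape=a[_]ba
The non-blank tape span at halt is a_ba.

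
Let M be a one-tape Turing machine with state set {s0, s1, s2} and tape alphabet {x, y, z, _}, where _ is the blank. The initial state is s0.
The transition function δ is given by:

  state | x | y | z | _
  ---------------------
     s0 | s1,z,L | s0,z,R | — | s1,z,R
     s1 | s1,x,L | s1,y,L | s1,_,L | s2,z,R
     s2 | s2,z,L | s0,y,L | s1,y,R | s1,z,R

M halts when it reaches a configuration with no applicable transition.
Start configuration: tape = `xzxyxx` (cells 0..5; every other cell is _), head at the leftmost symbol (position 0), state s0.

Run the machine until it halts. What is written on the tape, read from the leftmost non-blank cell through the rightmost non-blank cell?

zzzy_xyxx

state=s0 head=0 tape=___[x]zxyxx   (s0,x)→(s1,z,L)
state=s1 head=-1 tape=__[_]zzxyxx   (s1,_)→(s2,z,R)
state=s2 head=0 tape=__z[z]zxyxx   (s2,z)→(s1,y,R)
state=s1 head=1 tape=__zy[z]xyxx   (s1,z)→(s1,_,L)
state=s1 head=0 tape=__z[y]_xyxx   (s1,y)→(s1,y,L)
state=s1 head=-1 tape=__[z]y_xyxx   (s1,z)→(s1,_,L)
state=s1 head=-2 tape=_[_]_y_xyxx   (s1,_)→(s2,z,R)
state=s2 head=-1 tape=_z[_]y_xyxx   (s2,_)→(s1,z,R)
state=s1 head=0 tape=_zz[y]_xyxx   (s1,y)→(s1,y,L)
state=s1 head=-1 tape=_z[z]y_xyxx   (s1,z)→(s1,_,L)
state=s1 head=-2 tape=_[z]_y_xyxx   (s1,z)→(s1,_,L)
state=s1 head=-3 tape=[_]__y_xyxx   (s1,_)→(s2,z,R)
state=s2 head=-2 tape=z[_]_y_xyxx   (s2,_)→(s1,z,R)
state=s1 head=-1 tape=zz[_]y_xyxx   (s1,_)→(s2,z,R)
state=s2 head=0 tape=zzz[y]_xyxx   (s2,y)→(s0,y,L)
state=s0 head=-1 tape=zz[z]y_xyxx
The non-blank tape span at halt is zzzy_xyxx.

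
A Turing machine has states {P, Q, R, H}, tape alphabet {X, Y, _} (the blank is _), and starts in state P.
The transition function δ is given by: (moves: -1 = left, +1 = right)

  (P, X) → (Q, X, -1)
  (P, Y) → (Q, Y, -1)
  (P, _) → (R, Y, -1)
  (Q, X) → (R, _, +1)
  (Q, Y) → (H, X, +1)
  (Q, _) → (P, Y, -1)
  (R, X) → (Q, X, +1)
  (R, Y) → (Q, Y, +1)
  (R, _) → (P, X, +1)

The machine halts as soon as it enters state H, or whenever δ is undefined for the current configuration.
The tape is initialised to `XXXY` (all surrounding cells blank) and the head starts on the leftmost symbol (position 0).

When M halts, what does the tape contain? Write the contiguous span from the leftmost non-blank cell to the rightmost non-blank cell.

P | ___[X]XXY   read X → write X, move -1, go to Q
Q | __[_]XXXY   read _ → write Y, move -1, go to P
P | _[_]YXXXY   read _ → write Y, move -1, go to R
R | [_]YYXXXY   read _ → write X, move +1, go to P
P | X[Y]YXXXY   read Y → write Y, move -1, go to Q
Q | [X]YYXXXY   read X → write _, move +1, go to R
R | _[Y]YXXXY   read Y → write Y, move +1, go to Q
Q | _Y[Y]XXXY   read Y → write X, move +1, go to H
H | _YX[X]XXY
The non-blank tape span at halt is YXXXXY.

YXXXXY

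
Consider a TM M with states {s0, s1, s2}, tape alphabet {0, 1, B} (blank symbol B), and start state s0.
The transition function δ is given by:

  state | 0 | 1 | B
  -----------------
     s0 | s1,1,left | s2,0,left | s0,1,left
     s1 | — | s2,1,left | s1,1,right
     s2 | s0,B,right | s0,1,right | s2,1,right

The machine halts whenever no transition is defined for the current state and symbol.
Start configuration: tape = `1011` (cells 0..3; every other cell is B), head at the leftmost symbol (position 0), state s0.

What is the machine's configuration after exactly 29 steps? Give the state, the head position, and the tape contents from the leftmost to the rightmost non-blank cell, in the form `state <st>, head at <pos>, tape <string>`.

state s0, head at -1, tape 1111111

s0 | BBB[1]011   read 1 → write 0, move left, go to s2
s2 | BB[B]0011   read B → write 1, move right, go to s2
s2 | BB1[0]011   read 0 → write B, move right, go to s0
s0 | BB1B[0]11   read 0 → write 1, move left, go to s1
s1 | BB1[B]111   read B → write 1, move right, go to s1
s1 | BB11[1]11   read 1 → write 1, move left, go to s2
s2 | BB1[1]111   read 1 → write 1, move right, go to s0
s0 | BB11[1]11   read 1 → write 0, move left, go to s2
s2 | BB1[1]011   read 1 → write 1, move right, go to s0
s0 | BB11[0]11   read 0 → write 1, move left, go to s1
s1 | BB1[1]111   read 1 → write 1, move left, go to s2
s2 | BB[1]1111   read 1 → write 1, move right, go to s0
s0 | BB1[1]111   read 1 → write 0, move left, go to s2
s2 | BB[1]0111   read 1 → write 1, move right, go to s0
s0 | BB1[0]111   read 0 → write 1, move left, go to s1
s1 | BB[1]1111   read 1 → write 1, move left, go to s2
s2 | B[B]11111   read B → write 1, move right, go to s2
s2 | B1[1]1111   read 1 → write 1, move right, go to s0
s0 | B11[1]111   read 1 → write 0, move left, go to s2
s2 | B1[1]0111   read 1 → write 1, move right, go to s0
s0 | B11[0]111   read 0 → write 1, move left, go to s1
s1 | B1[1]1111   read 1 → write 1, move left, go to s2
s2 | B[1]11111   read 1 → write 1, move right, go to s0
s0 | B1[1]1111   read 1 → write 0, move left, go to s2
s2 | B[1]01111   read 1 → write 1, move right, go to s0
s0 | B1[0]1111   read 0 → write 1, move left, go to s1
s1 | B[1]11111   read 1 → write 1, move left, go to s2
s2 | [B]111111   read B → write 1, move right, go to s2
s2 | 1[1]11111   read 1 → write 1, move right, go to s0
s0 | 11[1]1111
After 29 steps: state s0, head at -1, tape 1111111.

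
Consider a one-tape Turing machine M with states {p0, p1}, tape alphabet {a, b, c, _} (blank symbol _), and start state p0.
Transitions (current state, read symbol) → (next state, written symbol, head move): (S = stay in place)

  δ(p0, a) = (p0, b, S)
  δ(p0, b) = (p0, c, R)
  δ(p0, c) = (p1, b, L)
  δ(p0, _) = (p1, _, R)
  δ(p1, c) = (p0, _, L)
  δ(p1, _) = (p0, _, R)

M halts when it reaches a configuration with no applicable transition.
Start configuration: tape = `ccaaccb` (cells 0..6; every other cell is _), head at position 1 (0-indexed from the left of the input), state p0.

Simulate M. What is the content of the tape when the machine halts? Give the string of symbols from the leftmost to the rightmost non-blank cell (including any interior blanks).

p0 | _c[c]aaccb   read c → write b, move L, go to p1
p1 | _[c]baaccb   read c → write _, move L, go to p0
p0 | [_]_baaccb   read _ → write _, move R, go to p1
p1 | _[_]baaccb   read _ → write _, move R, go to p0
p0 | __[b]aaccb   read b → write c, move R, go to p0
p0 | __c[a]accb   read a → write b, move S, go to p0
p0 | __c[b]accb   read b → write c, move R, go to p0
p0 | __cc[a]ccb   read a → write b, move S, go to p0
p0 | __cc[b]ccb   read b → write c, move R, go to p0
p0 | __ccc[c]cb   read c → write b, move L, go to p1
p1 | __cc[c]bcb   read c → write _, move L, go to p0
p0 | __c[c]_bcb   read c → write b, move L, go to p1
p1 | __[c]b_bcb   read c → write _, move L, go to p0
p0 | _[_]_b_bcb   read _ → write _, move R, go to p1
p1 | __[_]b_bcb   read _ → write _, move R, go to p0
p0 | ___[b]_bcb   read b → write c, move R, go to p0
p0 | ___c[_]bcb   read _ → write _, move R, go to p1
p1 | ___c_[b]cb
The non-blank tape span at halt is c_bcb.

c_bcb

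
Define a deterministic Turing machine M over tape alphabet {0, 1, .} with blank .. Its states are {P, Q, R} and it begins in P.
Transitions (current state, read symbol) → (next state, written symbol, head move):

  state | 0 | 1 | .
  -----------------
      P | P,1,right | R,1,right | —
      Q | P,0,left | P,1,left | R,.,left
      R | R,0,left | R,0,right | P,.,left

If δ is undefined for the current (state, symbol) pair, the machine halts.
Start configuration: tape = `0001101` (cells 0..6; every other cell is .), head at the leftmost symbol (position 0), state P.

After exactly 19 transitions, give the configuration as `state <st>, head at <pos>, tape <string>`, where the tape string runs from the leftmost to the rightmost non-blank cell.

P | .[0]001101   read 0 → write 1, move right, go to P
P | .1[0]01101   read 0 → write 1, move right, go to P
P | .11[0]1101   read 0 → write 1, move right, go to P
P | .111[1]101   read 1 → write 1, move right, go to R
R | .1111[1]01   read 1 → write 0, move right, go to R
R | .11110[0]1   read 0 → write 0, move left, go to R
R | .1111[0]01   read 0 → write 0, move left, go to R
R | .111[1]001   read 1 → write 0, move right, go to R
R | .1110[0]01   read 0 → write 0, move left, go to R
R | .111[0]001   read 0 → write 0, move left, go to R
R | .11[1]0001   read 1 → write 0, move right, go to R
R | .110[0]001   read 0 → write 0, move left, go to R
R | .11[0]0001   read 0 → write 0, move left, go to R
R | .1[1]00001   read 1 → write 0, move right, go to R
R | .10[0]0001   read 0 → write 0, move left, go to R
R | .1[0]00001   read 0 → write 0, move left, go to R
R | .[1]000001   read 1 → write 0, move right, go to R
R | .0[0]00001   read 0 → write 0, move left, go to R
R | .[0]000001   read 0 → write 0, move left, go to R
R | [.]0000001
After 19 steps: state R, head at -1, tape 0000001.

state R, head at -1, tape 0000001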